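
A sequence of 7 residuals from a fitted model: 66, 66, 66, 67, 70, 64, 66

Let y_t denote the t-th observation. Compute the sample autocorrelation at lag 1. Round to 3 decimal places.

-0.277

Mean ȳ = (66 + 66 + 66 + 67 + 70 + 64 + 66)/7 = 66.4286
Numerator Σ_{t=1}^{6}(y_t−ȳ)(y_{t+1}−ȳ) = -5.4694
Denominator Σ(y_t−ȳ)² = 19.7143
r_1 = -5.4694 / 19.7143 = -0.277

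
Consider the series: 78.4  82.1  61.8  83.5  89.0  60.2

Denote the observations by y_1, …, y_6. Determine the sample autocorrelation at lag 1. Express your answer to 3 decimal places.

-0.395

Mean ȳ = (78.4 + 82.1 + 61.8 + 83.5 + 89.0 + 60.2)/6 = 75.8333
Σ(y_t−ȳ)(y_{t+1}−ȳ) = (16.0844) + (-87.9422) + (-107.5889) + (100.9444) + (-205.8389) = -284.3411
Denominator Σ(y_t−ȳ)² = 719.3333
r_1 = -284.3411 / 719.3333 = -0.395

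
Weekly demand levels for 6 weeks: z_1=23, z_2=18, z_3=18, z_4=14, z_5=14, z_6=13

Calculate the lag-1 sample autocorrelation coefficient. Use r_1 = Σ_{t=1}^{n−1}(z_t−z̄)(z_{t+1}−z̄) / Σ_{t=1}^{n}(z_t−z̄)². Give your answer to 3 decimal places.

Mean z̄ = (23 + 18 + 18 + 14 + 14 + 13)/6 = 16.6667
Deviations from mean: 6.3333, 1.3333, 1.3333, -2.6667, -2.6667, -3.6667
Numerator Σ_{t=1}^{5}(z_t−z̄)(z_{t+1}−z̄) = 23.5556
Denominator Σ(z_t−z̄)² = 71.3333
r_1 = 23.5556 / 71.3333 = 0.330

0.330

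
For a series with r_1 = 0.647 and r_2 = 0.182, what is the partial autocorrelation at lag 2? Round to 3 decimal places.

φ_{22} = (r_2 − r_1²) / (1 − r_1²)
r_1² = (0.647)² = 0.418609
Numerator = 0.182 − 0.4186 = -0.2366; denominator = 1 − 0.4186 = 0.5814
φ_{22} = -0.2366 / 0.5814 = -0.407

-0.407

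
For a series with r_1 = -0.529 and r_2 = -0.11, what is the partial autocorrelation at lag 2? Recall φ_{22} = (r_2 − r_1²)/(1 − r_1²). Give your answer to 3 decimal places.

φ_{22} = (r_2 − r_1²) / (1 − r_1²)
r_1² = (-0.529)² = 0.279841
Numerator = -0.11 − 0.2798 = -0.3898; denominator = 1 − 0.2798 = 0.7202
φ_{22} = -0.3898 / 0.7202 = -0.541

-0.541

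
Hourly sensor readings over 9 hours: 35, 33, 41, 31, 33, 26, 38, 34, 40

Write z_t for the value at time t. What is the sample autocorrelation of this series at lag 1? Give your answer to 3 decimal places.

Mean z̄ = (35 + 33 + 41 + 31 + 33 + 26 + 38 + 34 + 40)/9 = 34.5556
Numerator Σ_{t=1}^{8}(z_t−z̄)(z_{t+1}−z̄) = -49.1975
Denominator Σ(z_t−z̄)² = 174.2222
r_1 = -49.1975 / 174.2222 = -0.282

-0.282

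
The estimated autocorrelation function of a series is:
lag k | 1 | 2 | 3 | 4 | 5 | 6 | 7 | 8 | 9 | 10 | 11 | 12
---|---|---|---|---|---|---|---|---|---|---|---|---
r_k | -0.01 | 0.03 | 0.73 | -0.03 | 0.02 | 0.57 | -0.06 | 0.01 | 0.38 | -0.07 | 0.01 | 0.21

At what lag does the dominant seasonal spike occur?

3

The largest autocorrelation is r_3 = 0.73, with weaker echoes at lags 6 (0.57), 9 (0.38) and 12 (0.21); the remaining lags stay at or below 0.03.
The dominant spike at lag 3 indicates a seasonal period of 3.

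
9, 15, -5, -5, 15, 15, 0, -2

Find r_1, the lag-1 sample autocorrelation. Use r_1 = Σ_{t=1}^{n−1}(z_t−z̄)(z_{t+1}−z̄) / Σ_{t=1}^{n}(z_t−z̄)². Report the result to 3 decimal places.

0.040

Mean z̄ = (9 + 15 − 5 − 5 + 15 + 15 + 0 − 2)/8 = 5.2500
Deviations from mean: 3.7500, 9.7500, -10.2500, -10.2500, 9.7500, 9.7500, -5.2500, -7.2500
Σ(z_t−z̄)(z_{t+1}−z̄) = (36.5625) + (-99.9375) + (105.0625) + (-99.9375) + (95.0625) + (-51.1875) + (38.0625) = 23.6875
Denominator Σ(z_t−z̄)² = 589.5000
r_1 = 23.6875 / 589.5000 = 0.040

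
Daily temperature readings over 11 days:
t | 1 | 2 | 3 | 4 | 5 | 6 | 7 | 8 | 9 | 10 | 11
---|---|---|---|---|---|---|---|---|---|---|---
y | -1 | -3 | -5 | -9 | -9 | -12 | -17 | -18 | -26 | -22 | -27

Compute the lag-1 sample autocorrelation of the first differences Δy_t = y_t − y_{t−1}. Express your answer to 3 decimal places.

First differences Δy: -2, -2, -4, 0, -3, -5, -1, -8, 4, -5
Mean of differences = -2.6000
Numerator Σ(Δy_t−Δȳ)(Δy_{t+1}−Δȳ) = -68.1600
Denominator Σ(Δy_t−Δȳ)² = 96.4000
r_1(Δy) = -68.1600 / 96.4000 = -0.707

-0.707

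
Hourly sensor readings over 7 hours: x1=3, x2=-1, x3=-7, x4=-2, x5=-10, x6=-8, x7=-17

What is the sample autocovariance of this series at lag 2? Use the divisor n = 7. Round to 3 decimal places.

Mean x̄ = (3 − 1 − 7 − 2 − 10 − 8 − 17)/7 = -6.0000
Deviations: 9.0000, 5.0000, -1.0000, 4.0000, -4.0000, -2.0000, -11.0000
Σ_{t=1}^{5}(x_t−x̄)(x_{t+2}−x̄) = 51.0000
γ_2 = 51.0000 / 7 = 7.286

7.286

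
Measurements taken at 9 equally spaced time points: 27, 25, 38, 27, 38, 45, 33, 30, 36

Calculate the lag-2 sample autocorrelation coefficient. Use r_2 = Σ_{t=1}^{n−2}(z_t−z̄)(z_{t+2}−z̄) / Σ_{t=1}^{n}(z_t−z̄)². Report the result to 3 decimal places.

-0.198

Mean z̄ = (27 + 25 + 38 + 27 + 38 + 45 + 33 + 30 + 36)/9 = 33.2222
Σ(z_t−z̄)(z_{t+2}−z̄) = (-29.7284) + (51.1605) + (22.8272) + (-73.2840) + (-1.0617) + (-37.9506) + (-0.6173) = -68.6543
Denominator Σ(z_t−z̄)² = 347.5556
r_2 = -68.6543 / 347.5556 = -0.198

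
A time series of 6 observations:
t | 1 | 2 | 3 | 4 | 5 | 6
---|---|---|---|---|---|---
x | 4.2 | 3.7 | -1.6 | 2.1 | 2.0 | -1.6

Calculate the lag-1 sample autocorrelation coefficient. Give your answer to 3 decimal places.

Mean x̄ = (4.2 + 3.7 − 1.6 + 2.1 + 2.0 − 1.6)/6 = 1.4667
Deviations from mean: 2.7333, 2.2333, -3.0667, 0.6333, 0.5333, -3.0667
Σ(x_t−x̄)(x_{t+1}−x̄) = (6.1044) + (-6.8489) + (-1.9422) + (0.3378) + (-1.6356) = -3.9844
Denominator Σ(x_t−x̄)² = 31.9533
r_1 = -3.9844 / 31.9533 = -0.125

-0.125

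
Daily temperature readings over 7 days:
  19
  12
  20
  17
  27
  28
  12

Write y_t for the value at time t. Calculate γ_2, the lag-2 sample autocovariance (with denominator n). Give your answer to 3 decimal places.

Mean ȳ = (19 + 12 + 20 + 17 + 27 + 28 + 12)/7 = 19.2857
Σ_{t=1}^{5}(y_t−ȳ)(y_{t+2}−ȳ) = -54.1633
γ_2 = -54.1633 / 7 = -7.738

-7.738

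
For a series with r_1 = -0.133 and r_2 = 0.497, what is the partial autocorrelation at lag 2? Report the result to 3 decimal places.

φ_{22} = (r_2 − r_1²) / (1 − r_1²)
r_1² = (-0.133)² = 0.017689
Numerator = 0.497 − 0.0177 = 0.4793; denominator = 1 − 0.0177 = 0.9823
φ_{22} = 0.4793 / 0.9823 = 0.488

0.488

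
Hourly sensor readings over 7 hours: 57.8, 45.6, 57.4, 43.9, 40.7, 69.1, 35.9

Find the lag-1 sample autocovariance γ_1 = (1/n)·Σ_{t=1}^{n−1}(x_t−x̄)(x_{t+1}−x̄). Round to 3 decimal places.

Mean x̄ = (57.8 + 45.6 + 57.4 + 43.9 + 40.7 + 69.1 + 35.9)/7 = 50.0571
Σ_{t=1}^{6}(x_t−x̄)(x_{t+1}−x̄) = -502.6161
γ_1 = -502.6161 / 7 = -71.802

-71.802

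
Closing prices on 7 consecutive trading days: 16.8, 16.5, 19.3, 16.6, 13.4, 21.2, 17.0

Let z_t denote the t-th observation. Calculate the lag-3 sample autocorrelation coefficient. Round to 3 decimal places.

Mean z̄ = (16.8 + 16.5 + 19.3 + 16.6 + 13.4 + 21.2 + 17.0)/7 = 17.2571
Σ(z_t−z̄)(z_{t+3}−z̄) = (0.3004) + (2.9204) + (8.0547) + (0.1690) = 11.4445
Denominator Σ(z_t−z̄)² = 35.8771
r_3 = 11.4445 / 35.8771 = 0.319

0.319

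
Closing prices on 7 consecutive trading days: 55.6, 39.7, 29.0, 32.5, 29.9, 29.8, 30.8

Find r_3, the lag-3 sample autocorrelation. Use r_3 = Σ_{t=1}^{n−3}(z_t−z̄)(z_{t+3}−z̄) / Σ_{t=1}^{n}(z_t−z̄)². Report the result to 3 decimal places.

-0.060

Mean z̄ = (55.6 + 39.7 + 29.0 + 32.5 + 29.9 + 29.8 + 30.8)/7 = 35.3286
Deviations from mean: 20.2714, 4.3714, -6.3286, -2.8286, -5.4286, -5.5286, -4.5286
Numerator Σ_{t=1}^{4}(z_t−z̄)(z_{t+3}−z̄) = -33.2724
Denominator Σ(z_t−z̄)² = 558.6343
r_3 = -33.2724 / 558.6343 = -0.060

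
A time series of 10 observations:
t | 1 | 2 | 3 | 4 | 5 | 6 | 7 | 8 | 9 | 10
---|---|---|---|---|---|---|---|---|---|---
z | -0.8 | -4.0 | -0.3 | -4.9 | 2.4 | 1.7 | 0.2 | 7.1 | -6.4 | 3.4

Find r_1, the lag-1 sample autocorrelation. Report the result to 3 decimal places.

Mean z̄ = (-0.8 − 4.0 − 0.3 − 4.9 + 2.4 + 1.7 + 0.2 + 7.1 − 6.4 + 3.4)/10 = -0.1600
Numerator Σ_{t=1}^{9}(z_t−z̄)(z_{t+1}−z̄) = -67.9476
Denominator Σ(z_t−z̄)² = 152.1040
r_1 = -67.9476 / 152.1040 = -0.447

-0.447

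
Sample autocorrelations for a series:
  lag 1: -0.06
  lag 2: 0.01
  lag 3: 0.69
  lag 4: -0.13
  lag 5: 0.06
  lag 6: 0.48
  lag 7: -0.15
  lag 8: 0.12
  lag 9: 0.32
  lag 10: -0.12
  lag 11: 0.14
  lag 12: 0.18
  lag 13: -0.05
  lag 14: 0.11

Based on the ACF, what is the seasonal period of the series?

The largest autocorrelation is r_3 = 0.69, with weaker echoes at lags 6 (0.48), 9 (0.32) and 12 (0.18); the remaining lags stay at or below 0.14.
The dominant spike at lag 3 indicates a seasonal period of 3.

3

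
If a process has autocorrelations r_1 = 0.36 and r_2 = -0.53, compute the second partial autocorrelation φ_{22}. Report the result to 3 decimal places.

-0.758

φ_{22} = (r_2 − r_1²) / (1 − r_1²)
r_1² = (0.36)² = 0.1296
Numerator = -0.53 − 0.1296 = -0.6596; denominator = 1 − 0.1296 = 0.8704
φ_{22} = -0.6596 / 0.8704 = -0.758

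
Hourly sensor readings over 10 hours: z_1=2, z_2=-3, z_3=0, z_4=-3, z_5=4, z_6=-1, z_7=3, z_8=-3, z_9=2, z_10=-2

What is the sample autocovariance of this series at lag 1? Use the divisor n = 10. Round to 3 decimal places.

Mean z̄ = (2 − 3 + 0 − 3 + 4 − 1 + 3 − 3 + 2 − 2)/10 = -0.1000
Σ_{t=1}^{9}(z_t−z̄)(z_{t+1}−z̄) = -44.1100
γ_1 = -44.1100 / 10 = -4.411

-4.411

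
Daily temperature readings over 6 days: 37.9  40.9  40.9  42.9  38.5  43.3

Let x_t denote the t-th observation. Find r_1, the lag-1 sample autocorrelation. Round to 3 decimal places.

Mean x̄ = (37.9 + 40.9 + 40.9 + 42.9 + 38.5 + 43.3)/6 = 40.7333
Deviations from mean: -2.8333, 0.1667, 0.1667, 2.1667, -2.2333, 2.5667
Σ(x_t−x̄)(x_{t+1}−x̄) = (-0.4722) + (0.0278) + (0.3611) + (-4.8389) + (-5.7322) = -10.6544
Denominator Σ(x_t−x̄)² = 24.3533
r_1 = -10.6544 / 24.3533 = -0.437

-0.437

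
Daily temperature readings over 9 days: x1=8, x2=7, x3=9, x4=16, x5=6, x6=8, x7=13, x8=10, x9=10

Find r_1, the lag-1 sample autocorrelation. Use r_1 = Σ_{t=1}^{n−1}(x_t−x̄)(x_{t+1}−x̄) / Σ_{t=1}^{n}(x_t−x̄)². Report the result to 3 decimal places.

-0.249

Mean x̄ = (8 + 7 + 9 + 16 + 6 + 8 + 13 + 10 + 10)/9 = 9.6667
Numerator Σ_{t=1}^{8}(x_t−x̄)(x_{t+1}−x̄) = -19.4444
Denominator Σ(x_t−x̄)² = 78.0000
r_1 = -19.4444 / 78.0000 = -0.249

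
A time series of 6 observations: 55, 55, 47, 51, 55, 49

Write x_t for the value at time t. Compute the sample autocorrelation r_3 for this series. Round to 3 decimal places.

Mean x̄ = (55 + 55 + 47 + 51 + 55 + 49)/6 = 52.0000
Σ(x_t−x̄)(x_{t+3}−x̄) = (-3.0000) + (9.0000) + (15.0000) = 21.0000
Denominator Σ(x_t−x̄)² = 62.0000
r_3 = 21.0000 / 62.0000 = 0.339

0.339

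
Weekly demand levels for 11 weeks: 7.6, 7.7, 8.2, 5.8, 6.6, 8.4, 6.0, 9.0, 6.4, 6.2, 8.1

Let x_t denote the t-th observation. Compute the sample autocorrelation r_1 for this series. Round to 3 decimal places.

Mean x̄ = (7.6 + 7.7 + 8.2 + 5.8 + 6.6 + 8.4 + 6.0 + 9.0 + 6.4 + 6.2 + 8.1)/11 = 7.2727
Numerator Σ_{t=1}^{10}(x_t−x̄)(x_{t+1}−x̄) = -5.6889
Denominator Σ(x_t−x̄)² = 12.2418
r_1 = -5.6889 / 12.2418 = -0.465

-0.465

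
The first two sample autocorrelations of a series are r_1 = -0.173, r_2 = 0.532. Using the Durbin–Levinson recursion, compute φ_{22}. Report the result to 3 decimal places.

0.518

φ_{22} = (r_2 − r_1²) / (1 − r_1²)
r_1² = (-0.173)² = 0.029929
Numerator = 0.532 − 0.0299 = 0.5021; denominator = 1 − 0.0299 = 0.9701
φ_{22} = 0.5021 / 0.9701 = 0.518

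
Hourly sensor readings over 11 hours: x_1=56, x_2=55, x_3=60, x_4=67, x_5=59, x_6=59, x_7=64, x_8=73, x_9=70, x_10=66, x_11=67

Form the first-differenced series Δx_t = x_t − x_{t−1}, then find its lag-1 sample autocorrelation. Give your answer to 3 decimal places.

First differences Δx: -1, 5, 7, -8, 0, 5, 9, -3, -4, 1
Mean of differences = 1.1000
Numerator Σ(Δx_t−Δx̄)(Δx_{t+1}−Δx̄) = -13.3100
Denominator Σ(Δx_t−Δx̄)² = 258.9000
r_1(Δx) = -13.3100 / 258.9000 = -0.051

-0.051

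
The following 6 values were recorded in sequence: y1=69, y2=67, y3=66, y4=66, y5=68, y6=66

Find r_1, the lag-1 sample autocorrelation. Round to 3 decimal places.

Mean ȳ = (69 + 67 + 66 + 66 + 68 + 66)/6 = 67.0000
Deviations from mean: 2.0000, 0.0000, -1.0000, -1.0000, 1.0000, -1.0000
Numerator Σ_{t=1}^{5}(y_t−ȳ)(y_{t+1}−ȳ) = -1.0000
Denominator Σ(y_t−ȳ)² = 8.0000
r_1 = -1.0000 / 8.0000 = -0.125

-0.125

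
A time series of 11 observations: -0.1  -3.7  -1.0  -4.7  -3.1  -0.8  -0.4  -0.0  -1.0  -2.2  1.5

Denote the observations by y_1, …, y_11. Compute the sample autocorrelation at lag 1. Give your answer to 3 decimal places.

Mean ȳ = (-0.1 − 3.7 − 1.0 − 4.7 − 3.1 − 0.8 − 0.4 − 0.0 − 1.0 − 2.2 + 1.5)/11 = -1.4091
Numerator Σ_{t=1}^{10}(y_t−ȳ)(y_{t+1}−ȳ) = -0.7592
Denominator Σ(y_t−ȳ)² = 33.4491
r_1 = -0.7592 / 33.4491 = -0.023

-0.023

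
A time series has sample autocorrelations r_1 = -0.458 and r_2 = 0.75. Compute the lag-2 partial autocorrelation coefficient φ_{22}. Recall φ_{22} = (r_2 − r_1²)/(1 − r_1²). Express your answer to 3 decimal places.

φ_{22} = (r_2 − r_1²) / (1 − r_1²)
r_1² = (-0.458)² = 0.209764
Numerator = 0.75 − 0.2098 = 0.5402; denominator = 1 − 0.2098 = 0.7902
φ_{22} = 0.5402 / 0.7902 = 0.684

0.684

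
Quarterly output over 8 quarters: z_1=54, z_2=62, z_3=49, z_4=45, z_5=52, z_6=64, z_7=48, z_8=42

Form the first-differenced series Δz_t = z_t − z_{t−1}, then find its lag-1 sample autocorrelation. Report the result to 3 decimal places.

-0.167

First differences Δz: 8, -13, -4, 7, 12, -16, -6
Mean of differences = -1.7143
Numerator Σ(Δz_t−Δz̄)(Δz_{t+1}−Δz̄) = -118.9388
Denominator Σ(Δz_t−Δz̄)² = 713.4286
r_1(Δz) = -118.9388 / 713.4286 = -0.167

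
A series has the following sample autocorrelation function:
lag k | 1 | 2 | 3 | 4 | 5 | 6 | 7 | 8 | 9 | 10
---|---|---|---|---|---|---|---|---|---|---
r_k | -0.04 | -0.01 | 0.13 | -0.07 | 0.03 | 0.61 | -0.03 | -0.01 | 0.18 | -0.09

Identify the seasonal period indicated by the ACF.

6

The largest autocorrelation is r_6 = 0.61; the remaining lags stay at or below 0.18.
The dominant spike at lag 6 indicates a seasonal period of 6.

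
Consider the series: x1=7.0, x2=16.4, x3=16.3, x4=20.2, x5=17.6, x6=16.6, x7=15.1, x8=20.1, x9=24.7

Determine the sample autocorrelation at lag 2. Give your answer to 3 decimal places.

Mean x̄ = (7.0 + 16.4 + 16.3 + 20.2 + 17.6 + 16.6 + 15.1 + 20.1 + 24.7)/9 = 17.1111
Σ(x_t−x̄)(x_{t+2}−x̄) = (8.2012) + (-2.1965) + (-0.3965) + (-1.5788) + (-0.9832) + (-1.5277) + (-15.2621) = -13.7436
Denominator Σ(x_t−x̄)² = 184.0089
r_2 = -13.7436 / 184.0089 = -0.075

-0.075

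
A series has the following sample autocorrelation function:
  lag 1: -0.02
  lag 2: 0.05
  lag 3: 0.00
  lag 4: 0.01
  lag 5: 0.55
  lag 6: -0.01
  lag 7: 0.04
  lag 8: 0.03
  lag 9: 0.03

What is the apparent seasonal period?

5

The largest autocorrelation is r_5 = 0.55; the remaining lags stay at or below 0.05.
The dominant spike at lag 5 indicates a seasonal period of 5.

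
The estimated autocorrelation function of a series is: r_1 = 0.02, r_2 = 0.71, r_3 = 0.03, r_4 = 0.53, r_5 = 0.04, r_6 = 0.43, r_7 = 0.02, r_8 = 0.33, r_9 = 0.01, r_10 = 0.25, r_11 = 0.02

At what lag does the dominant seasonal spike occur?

2

The largest autocorrelation is r_2 = 0.71, with weaker echoes at lags 4 (0.53), 6 (0.43), 8 (0.33) and 10 (0.25); the remaining lags stay at or below 0.04.
The dominant spike at lag 2 indicates a seasonal period of 2.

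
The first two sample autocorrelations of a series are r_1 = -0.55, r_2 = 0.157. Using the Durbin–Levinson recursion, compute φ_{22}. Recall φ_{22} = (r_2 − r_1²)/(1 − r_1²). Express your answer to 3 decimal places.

-0.209

φ_{22} = (r_2 − r_1²) / (1 − r_1²)
r_1² = (-0.55)² = 0.3025
Numerator = 0.157 − 0.3025 = -0.1455; denominator = 1 − 0.3025 = 0.6975
φ_{22} = -0.1455 / 0.6975 = -0.209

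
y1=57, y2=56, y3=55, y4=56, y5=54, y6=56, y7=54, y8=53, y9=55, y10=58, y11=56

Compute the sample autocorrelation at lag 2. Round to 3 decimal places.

Mean ȳ = (57 + 56 + 55 + 56 + 54 + 56 + 54 + 53 + 55 + 58 + 56)/11 = 55.4545
Numerator Σ_{t=1}^{9}(y_t−ȳ)(y_{t+2}−ȳ) = -4.5041
Denominator Σ(y_t−ȳ)² = 20.7273
r_2 = -4.5041 / 20.7273 = -0.217

-0.217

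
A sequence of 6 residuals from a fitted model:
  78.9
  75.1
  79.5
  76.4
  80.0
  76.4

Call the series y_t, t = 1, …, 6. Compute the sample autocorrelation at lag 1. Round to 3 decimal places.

-0.802

Mean ȳ = (78.9 + 75.1 + 79.5 + 76.4 + 80.0 + 76.4)/6 = 77.7167
Deviations from mean: 1.1833, -2.6167, 1.7833, -1.3167, 2.2833, -1.3167
Numerator Σ_{t=1}^{5}(y_t−ȳ)(y_{t+1}−ȳ) = -16.1236
Denominator Σ(y_t−ȳ)² = 20.1083
r_1 = -16.1236 / 20.1083 = -0.802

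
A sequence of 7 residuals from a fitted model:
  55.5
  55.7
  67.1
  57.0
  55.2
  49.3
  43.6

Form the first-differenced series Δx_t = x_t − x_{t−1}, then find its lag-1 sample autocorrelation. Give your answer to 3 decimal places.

First differences Δx: 0.2, 11.4, -10.1, -1.8, -5.9, -5.7
Mean of differences = -1.9833
Numerator Σ(Δx_t−Δx̄)(Δx_{t+1}−Δx̄) = -67.0569
Denominator Σ(Δx_t−Δx̄)² = 278.9483
r_1(Δx) = -67.0569 / 278.9483 = -0.240

-0.240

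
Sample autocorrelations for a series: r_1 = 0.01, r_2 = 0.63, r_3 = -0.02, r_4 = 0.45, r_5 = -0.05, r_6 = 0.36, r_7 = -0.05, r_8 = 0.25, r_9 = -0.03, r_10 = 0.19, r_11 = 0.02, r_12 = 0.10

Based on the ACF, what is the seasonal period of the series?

The largest autocorrelation is r_2 = 0.63, with weaker echoes at lags 4 (0.45), 6 (0.36), 8 (0.25) and 10 (0.19); the remaining lags stay at or below 0.10.
The dominant spike at lag 2 indicates a seasonal period of 2.

2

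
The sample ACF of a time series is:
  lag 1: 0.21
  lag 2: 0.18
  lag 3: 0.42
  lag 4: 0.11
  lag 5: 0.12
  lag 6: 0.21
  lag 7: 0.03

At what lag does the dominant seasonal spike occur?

3

The largest autocorrelation is r_3 = 0.42; the remaining lags stay at or below 0.21. The elevated value at lag 1 (0.21), dropping to 0.18 at lag 2, reflects decaying short-term dependence rather than seasonality.
The dominant spike at lag 3 indicates a seasonal period of 3.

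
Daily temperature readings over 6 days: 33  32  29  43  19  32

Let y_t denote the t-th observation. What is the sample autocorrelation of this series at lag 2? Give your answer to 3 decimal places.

Mean ȳ = (33 + 32 + 29 + 43 + 19 + 32)/6 = 31.3333
Deviations from mean: 1.6667, 0.6667, -2.3333, 11.6667, -12.3333, 0.6667
Σ(y_t−ȳ)(y_{t+2}−ȳ) = (-3.8889) + (7.7778) + (28.7778) + (7.7778) = 40.4444
Denominator Σ(y_t−ȳ)² = 297.3333
r_2 = 40.4444 / 297.3333 = 0.136

0.136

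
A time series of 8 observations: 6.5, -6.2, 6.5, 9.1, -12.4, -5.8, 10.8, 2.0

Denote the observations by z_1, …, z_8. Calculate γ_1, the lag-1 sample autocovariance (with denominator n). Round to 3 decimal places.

Mean z̄ = (6.5 − 6.2 + 6.5 + 9.1 − 12.4 − 5.8 + 10.8 + 2.0)/8 = 1.3125
Deviations: 5.1875, -7.5125, 5.1875, 7.7875, -13.7125, -7.1125, 9.4875, 0.6875
Σ_{t=1}^{7}(z_t−z̄)(z_{t+1}−z̄) = -107.7577
γ_1 = -107.7577 / 8 = -13.470

-13.470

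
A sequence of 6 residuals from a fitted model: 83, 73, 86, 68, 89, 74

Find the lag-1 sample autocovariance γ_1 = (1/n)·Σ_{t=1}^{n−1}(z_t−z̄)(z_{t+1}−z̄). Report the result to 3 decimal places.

Mean z̄ = (83 + 73 + 86 + 68 + 89 + 74)/6 = 78.8333
Σ_{t=1}^{5}(z_t−z̄)(z_{t+1}−z̄) = -303.0278
γ_1 = -303.0278 / 6 = -50.505

-50.505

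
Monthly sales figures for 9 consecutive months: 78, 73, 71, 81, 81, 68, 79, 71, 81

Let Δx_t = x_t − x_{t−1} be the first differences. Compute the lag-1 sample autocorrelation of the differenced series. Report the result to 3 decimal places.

-0.551

First differences Δx: -5, -2, 10, 0, -13, 11, -8, 10
Mean of differences = 0.3750
Numerator Σ(Δx_t−Δx̄)(Δx_{t+1}−Δx̄) = -320.3906
Denominator Σ(Δx_t−Δx̄)² = 581.8750
r_1(Δx) = -320.3906 / 581.8750 = -0.551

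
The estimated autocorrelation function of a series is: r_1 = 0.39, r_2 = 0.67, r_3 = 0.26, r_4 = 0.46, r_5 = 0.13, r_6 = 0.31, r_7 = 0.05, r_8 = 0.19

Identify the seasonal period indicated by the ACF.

The largest autocorrelation is r_2 = 0.67, with a weaker echo at lag 4 (0.46); the remaining lags stay at or below 0.39.
The dominant spike at lag 2 indicates a seasonal period of 2.

2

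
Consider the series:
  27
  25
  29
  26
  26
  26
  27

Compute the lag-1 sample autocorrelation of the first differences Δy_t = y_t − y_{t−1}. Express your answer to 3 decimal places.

-0.667

First differences Δy: -2, 4, -3, 0, 0, 1
Mean of differences = 0.0000
Numerator Σ(Δy_t−Δȳ)(Δy_{t+1}−Δȳ) = -20.0000
Denominator Σ(Δy_t−Δȳ)² = 30.0000
r_1(Δy) = -20.0000 / 30.0000 = -0.667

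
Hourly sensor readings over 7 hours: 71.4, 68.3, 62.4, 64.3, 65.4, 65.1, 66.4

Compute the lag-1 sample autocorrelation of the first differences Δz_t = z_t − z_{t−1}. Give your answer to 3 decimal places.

First differences Δz: -3.1, -5.9, 1.9, 1.1, -0.3, 1.3
Mean of differences = -0.8333
Numerator Σ(Δz_t−Δz̄)(Δz_{t+1}−Δz̄) = 5.0889
Denominator Σ(Δz_t−Δz̄)² = 46.8533
r_1(Δz) = 5.0889 / 46.8533 = 0.109

0.109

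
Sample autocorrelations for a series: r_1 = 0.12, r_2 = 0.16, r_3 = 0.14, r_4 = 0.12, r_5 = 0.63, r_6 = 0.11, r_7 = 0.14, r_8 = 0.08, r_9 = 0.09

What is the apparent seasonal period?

5

The largest autocorrelation is r_5 = 0.63; the remaining lags stay at or below 0.16.
The dominant spike at lag 5 indicates a seasonal period of 5.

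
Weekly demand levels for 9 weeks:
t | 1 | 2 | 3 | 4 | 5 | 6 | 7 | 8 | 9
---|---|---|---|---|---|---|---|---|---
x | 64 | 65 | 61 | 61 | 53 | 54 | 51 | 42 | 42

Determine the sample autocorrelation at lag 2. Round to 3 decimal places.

0.278

Mean x̄ = (64 + 65 + 61 + 61 + 53 + 54 + 51 + 42 + 42)/9 = 54.7778
Σ(x_t−x̄)(x_{t+2}−x̄) = (57.3827) + (63.6049) + (-11.0617) + (-4.8395) + (6.7160) + (9.9383) + (48.2716) = 170.0123
Denominator Σ(x_t−x̄)² = 611.5556
r_2 = 170.0123 / 611.5556 = 0.278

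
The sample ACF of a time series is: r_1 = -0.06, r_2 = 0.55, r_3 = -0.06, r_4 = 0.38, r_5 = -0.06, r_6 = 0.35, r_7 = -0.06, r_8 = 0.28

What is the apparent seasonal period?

The largest autocorrelation is r_2 = 0.55, with weaker echoes at lags 4 (0.38), 6 (0.35) and 8 (0.28); the remaining lags stay at or below -0.06.
The dominant spike at lag 2 indicates a seasonal period of 2.

2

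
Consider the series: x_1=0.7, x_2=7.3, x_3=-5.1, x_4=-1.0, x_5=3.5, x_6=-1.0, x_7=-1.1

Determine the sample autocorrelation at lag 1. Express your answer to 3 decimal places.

-0.372

Mean x̄ = (0.7 + 7.3 − 5.1 − 1.0 + 3.5 − 1.0 − 1.1)/7 = 0.4714
Deviations from mean: 0.2286, 6.8286, -5.5714, -1.4714, 3.0286, -1.4714, -1.5714
Σ(x_t−x̄)(x_{t+1}−x̄) = (1.5608) + (-38.0449) + (8.1980) + (-4.4563) + (-4.4563) + (2.3122) = -34.8865
Denominator Σ(x_t−x̄)² = 93.6943
r_1 = -34.8865 / 93.6943 = -0.372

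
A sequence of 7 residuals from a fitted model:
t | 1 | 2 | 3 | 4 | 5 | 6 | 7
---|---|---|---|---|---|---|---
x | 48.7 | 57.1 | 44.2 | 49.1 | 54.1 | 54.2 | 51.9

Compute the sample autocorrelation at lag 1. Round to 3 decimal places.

-0.330

Mean x̄ = (48.7 + 57.1 + 44.2 + 49.1 + 54.1 + 54.2 + 51.9)/7 = 51.3286
Deviations from mean: -2.6286, 5.7714, -7.1286, -2.2286, 2.7714, 2.8714, 0.5714
Numerator Σ_{t=1}^{6}(x_t−x̄)(x_{t+1}−x̄) = -37.0037
Denominator Σ(x_t−x̄)² = 112.2543
r_1 = -37.0037 / 112.2543 = -0.330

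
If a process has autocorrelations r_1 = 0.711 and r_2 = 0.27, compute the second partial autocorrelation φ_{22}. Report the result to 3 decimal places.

-0.476

φ_{22} = (r_2 − r_1²) / (1 − r_1²)
r_1² = (0.711)² = 0.505521
Numerator = 0.27 − 0.5055 = -0.2355; denominator = 1 − 0.5055 = 0.4945
φ_{22} = -0.2355 / 0.4945 = -0.476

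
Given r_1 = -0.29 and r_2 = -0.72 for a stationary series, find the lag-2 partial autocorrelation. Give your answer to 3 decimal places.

φ_{22} = (r_2 − r_1²) / (1 − r_1²)
r_1² = (-0.29)² = 0.0841
Numerator = -0.72 − 0.0841 = -0.8041; denominator = 1 − 0.0841 = 0.9159
φ_{22} = -0.8041 / 0.9159 = -0.878

-0.878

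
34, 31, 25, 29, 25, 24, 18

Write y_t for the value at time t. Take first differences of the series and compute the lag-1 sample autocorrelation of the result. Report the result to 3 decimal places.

First differences Δy: -3, -6, 4, -4, -1, -6
Mean of differences = -2.6667
Numerator Σ(Δy_t−Δȳ)(Δy_{t+1}−Δȳ) = -37.7778
Denominator Σ(Δy_t−Δȳ)² = 71.3333
r_1(Δy) = -37.7778 / 71.3333 = -0.530

-0.530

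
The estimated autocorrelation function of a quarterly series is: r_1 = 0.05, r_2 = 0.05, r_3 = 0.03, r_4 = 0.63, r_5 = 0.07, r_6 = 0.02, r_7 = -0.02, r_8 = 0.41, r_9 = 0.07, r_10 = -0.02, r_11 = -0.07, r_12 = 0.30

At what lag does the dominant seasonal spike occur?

The largest autocorrelation is r_4 = 0.63, with weaker echoes at lags 8 (0.41) and 12 (0.30); the remaining lags stay at or below 0.07.
The dominant spike at lag 4 indicates a seasonal period of 4.

4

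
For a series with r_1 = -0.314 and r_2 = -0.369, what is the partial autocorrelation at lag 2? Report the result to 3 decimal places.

-0.519

φ_{22} = (r_2 − r_1²) / (1 − r_1²)
r_1² = (-0.314)² = 0.098596
Numerator = -0.369 − 0.0986 = -0.4676; denominator = 1 − 0.0986 = 0.9014
φ_{22} = -0.4676 / 0.9014 = -0.519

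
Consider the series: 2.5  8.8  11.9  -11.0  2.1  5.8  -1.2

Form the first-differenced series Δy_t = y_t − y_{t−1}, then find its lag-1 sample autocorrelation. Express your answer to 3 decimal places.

First differences Δy: 6.3, 3.1, -22.9, 13.1, 3.7, -7.0
Mean of differences = -0.6167
Numerator Σ(Δy_t−Δȳ)(Δy_{t+1}−Δȳ) = -331.1103
Denominator Σ(Δy_t−Δȳ)² = 805.7283
r_1(Δy) = -331.1103 / 805.7283 = -0.411

-0.411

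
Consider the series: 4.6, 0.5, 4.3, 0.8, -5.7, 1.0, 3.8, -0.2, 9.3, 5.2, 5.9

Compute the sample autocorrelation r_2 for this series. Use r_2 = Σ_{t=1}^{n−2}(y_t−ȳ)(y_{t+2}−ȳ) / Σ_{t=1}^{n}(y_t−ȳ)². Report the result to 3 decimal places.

Mean ȳ = (4.6 + 0.5 + 4.3 + 0.8 − 5.7 + 1.0 + 3.8 − 0.2 + 9.3 + 5.2 + 5.9)/11 = 2.6818
Numerator Σ_{t=1}^{9}(y_t−ȳ)(y_{t+2}−ȳ) = 13.7275
Denominator Σ(y_t−ȳ)² = 157.7364
r_2 = 13.7275 / 157.7364 = 0.087

0.087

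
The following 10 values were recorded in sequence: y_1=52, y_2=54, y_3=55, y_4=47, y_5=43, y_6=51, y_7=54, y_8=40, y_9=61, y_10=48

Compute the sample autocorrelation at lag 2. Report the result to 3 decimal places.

-0.028

Mean ȳ = (52 + 54 + 55 + 47 + 43 + 51 + 54 + 40 + 61 + 48)/10 = 50.5000
Numerator Σ_{t=1}^{8}(y_t−ȳ)(y_{t+2}−ȳ) = -9.5000
Denominator Σ(y_t−ȳ)² = 342.5000
r_2 = -9.5000 / 342.5000 = -0.028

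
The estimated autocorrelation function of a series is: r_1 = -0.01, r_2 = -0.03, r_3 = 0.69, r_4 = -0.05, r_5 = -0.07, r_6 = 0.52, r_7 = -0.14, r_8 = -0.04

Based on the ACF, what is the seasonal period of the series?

3

The largest autocorrelation is r_3 = 0.69, with a weaker echo at lag 6 (0.52); the remaining lags stay at or below -0.01.
The dominant spike at lag 3 indicates a seasonal period of 3.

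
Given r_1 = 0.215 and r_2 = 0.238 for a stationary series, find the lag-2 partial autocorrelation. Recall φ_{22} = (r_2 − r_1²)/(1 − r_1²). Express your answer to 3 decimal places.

0.201

φ_{22} = (r_2 − r_1²) / (1 − r_1²)
r_1² = (0.215)² = 0.046225
Numerator = 0.238 − 0.0462 = 0.1918; denominator = 1 − 0.0462 = 0.9538
φ_{22} = 0.1918 / 0.9538 = 0.201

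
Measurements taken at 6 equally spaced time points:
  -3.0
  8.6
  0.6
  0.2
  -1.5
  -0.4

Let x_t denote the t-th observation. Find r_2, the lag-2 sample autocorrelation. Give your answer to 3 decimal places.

Mean x̄ = (-3.0 + 8.6 + 0.6 + 0.2 − 1.5 − 0.4)/6 = 0.7500
Deviations from mean: -3.7500, 7.8500, -0.1500, -0.5500, -2.2500, -1.1500
Numerator Σ_{t=1}^{4}(x_t−x̄)(x_{t+2}−x̄) = -2.7850
Denominator Σ(x_t−x̄)² = 82.3950
r_2 = -2.7850 / 82.3950 = -0.034

-0.034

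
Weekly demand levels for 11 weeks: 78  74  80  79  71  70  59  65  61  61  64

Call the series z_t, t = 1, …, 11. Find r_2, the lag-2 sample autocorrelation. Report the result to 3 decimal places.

Mean z̄ = (78 + 74 + 80 + 79 + 71 + 70 + 59 + 65 + 61 + 61 + 64)/11 = 69.2727
Numerator Σ_{t=1}^{9}(z_t−z̄)(z_{t+2}−z̄) = 308.3058
Denominator Σ(z_t−z̄)² = 600.1818
r_2 = 308.3058 / 600.1818 = 0.514

0.514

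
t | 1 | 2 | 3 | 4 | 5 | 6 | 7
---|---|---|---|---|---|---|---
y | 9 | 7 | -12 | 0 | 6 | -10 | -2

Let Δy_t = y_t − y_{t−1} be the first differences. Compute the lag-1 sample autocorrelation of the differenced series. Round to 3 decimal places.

-0.446

First differences Δy: -2, -19, 12, 6, -16, 8
Mean of differences = -1.8333
Numerator Σ(Δy_t−Δȳ)(Δy_{t+1}−Δȳ) = -376.5278
Denominator Σ(Δy_t−Δȳ)² = 844.8333
r_1(Δy) = -376.5278 / 844.8333 = -0.446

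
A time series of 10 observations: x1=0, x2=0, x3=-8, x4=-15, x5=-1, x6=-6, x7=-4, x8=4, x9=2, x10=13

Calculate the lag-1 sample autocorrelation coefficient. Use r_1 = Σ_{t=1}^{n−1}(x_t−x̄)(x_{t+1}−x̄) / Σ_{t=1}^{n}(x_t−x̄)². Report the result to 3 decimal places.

0.273

Mean x̄ = (0 + 0 − 8 − 15 − 1 − 6 − 4 + 4 + 2 + 13)/10 = -1.5000
Numerator Σ_{t=1}^{9}(x_t−x̄)(x_{t+1}−x̄) = 138.7500
Denominator Σ(x_t−x̄)² = 508.5000
r_1 = 138.7500 / 508.5000 = 0.273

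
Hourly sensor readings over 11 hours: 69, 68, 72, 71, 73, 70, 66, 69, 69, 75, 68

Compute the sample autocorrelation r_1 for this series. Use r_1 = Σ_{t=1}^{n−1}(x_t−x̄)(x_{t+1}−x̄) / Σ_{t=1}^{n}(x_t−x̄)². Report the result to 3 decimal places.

Mean x̄ = (69 + 68 + 72 + 71 + 73 + 70 + 66 + 69 + 69 + 75 + 68)/11 = 70.0000
Numerator Σ_{t=1}^{10}(x_t−x̄)(x_{t+1}−x̄) = -7.0000
Denominator Σ(x_t−x̄)² = 66.0000
r_1 = -7.0000 / 66.0000 = -0.106

-0.106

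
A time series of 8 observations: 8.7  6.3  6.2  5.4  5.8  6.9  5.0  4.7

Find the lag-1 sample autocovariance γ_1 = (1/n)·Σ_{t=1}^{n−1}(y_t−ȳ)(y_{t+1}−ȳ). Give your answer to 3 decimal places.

0.141

Mean ȳ = (8.7 + 6.3 + 6.2 + 5.4 + 5.8 + 6.9 + 5.0 + 4.7)/8 = 6.1250
Deviations: 2.5750, 0.1750, 0.0750, -0.7250, -0.3250, 0.7750, -1.1250, -1.4250
Σ_{t=1}^{7}(y_t−ȳ)(y_{t+1}−ȳ) = 1.1244
γ_1 = 1.1244 / 8 = 0.141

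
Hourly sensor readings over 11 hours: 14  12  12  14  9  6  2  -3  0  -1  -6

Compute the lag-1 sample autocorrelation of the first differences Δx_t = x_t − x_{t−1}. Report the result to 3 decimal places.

-0.077

First differences Δx: -2, 0, 2, -5, -3, -4, -5, 3, -1, -5
Mean of differences = -2.0000
Numerator Σ(Δx_t−Δx̄)(Δx_{t+1}−Δx̄) = -6.0000
Denominator Σ(Δx_t−Δx̄)² = 78.0000
r_1(Δx) = -6.0000 / 78.0000 = -0.077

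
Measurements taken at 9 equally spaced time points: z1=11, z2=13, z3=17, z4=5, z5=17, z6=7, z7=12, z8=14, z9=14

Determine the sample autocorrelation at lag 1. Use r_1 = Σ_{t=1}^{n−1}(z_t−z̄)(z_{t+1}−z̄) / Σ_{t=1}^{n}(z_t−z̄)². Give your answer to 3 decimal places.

Mean z̄ = (11 + 13 + 17 + 5 + 17 + 7 + 12 + 14 + 14)/9 = 12.2222
Numerator Σ_{t=1}^{8}(z_t−z̄)(z_{t+1}−z̄) = -87.2716
Denominator Σ(z_t−z̄)² = 133.5556
r_1 = -87.2716 / 133.5556 = -0.653

-0.653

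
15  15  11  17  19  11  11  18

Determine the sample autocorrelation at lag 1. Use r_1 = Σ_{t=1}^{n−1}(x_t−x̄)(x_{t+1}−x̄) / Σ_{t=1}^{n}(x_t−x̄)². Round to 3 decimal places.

-0.190

Mean x̄ = (15 + 15 + 11 + 17 + 19 + 11 + 11 + 18)/8 = 14.6250
Deviations from mean: 0.3750, 0.3750, -3.6250, 2.3750, 4.3750, -3.6250, -3.6250, 3.3750
Numerator Σ_{t=1}^{7}(x_t−x̄)(x_{t+1}−x̄) = -14.3906
Denominator Σ(x_t−x̄)² = 75.8750
r_1 = -14.3906 / 75.8750 = -0.190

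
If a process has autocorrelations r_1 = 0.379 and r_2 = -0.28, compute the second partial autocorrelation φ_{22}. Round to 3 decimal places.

φ_{22} = (r_2 − r_1²) / (1 − r_1²)
r_1² = (0.379)² = 0.143641
Numerator = -0.28 − 0.1436 = -0.4236; denominator = 1 − 0.1436 = 0.8564
φ_{22} = -0.4236 / 0.8564 = -0.495

-0.495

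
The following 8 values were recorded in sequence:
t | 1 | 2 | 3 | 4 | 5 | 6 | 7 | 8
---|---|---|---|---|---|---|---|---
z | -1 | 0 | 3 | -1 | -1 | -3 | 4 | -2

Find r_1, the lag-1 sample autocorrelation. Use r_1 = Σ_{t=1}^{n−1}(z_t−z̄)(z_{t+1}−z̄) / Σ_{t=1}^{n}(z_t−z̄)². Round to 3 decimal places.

-0.459

Mean z̄ = (-1 + 0 + 3 − 1 − 1 − 3 + 4 − 2)/8 = -0.1250
Σ(z_t−z̄)(z_{t+1}−z̄) = (-0.1094) + (0.3906) + (-2.7344) + (0.7656) + (2.5156) + (-11.8594) + (-7.7344) = -18.7656
Denominator Σ(z_t−z̄)² = 40.8750
r_1 = -18.7656 / 40.8750 = -0.459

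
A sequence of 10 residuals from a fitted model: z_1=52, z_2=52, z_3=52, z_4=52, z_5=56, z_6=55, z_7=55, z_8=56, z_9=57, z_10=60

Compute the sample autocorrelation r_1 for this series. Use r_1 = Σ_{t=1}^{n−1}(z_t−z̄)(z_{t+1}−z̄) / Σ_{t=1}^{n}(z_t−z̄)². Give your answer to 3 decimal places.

0.521

Mean z̄ = (52 + 52 + 52 + 52 + 56 + 55 + 55 + 56 + 57 + 60)/10 = 54.7000
Numerator Σ_{t=1}^{9}(z_t−z̄)(z_{t+1}−z̄) = 34.4100
Denominator Σ(z_t−z̄)² = 66.1000
r_1 = 34.4100 / 66.1000 = 0.521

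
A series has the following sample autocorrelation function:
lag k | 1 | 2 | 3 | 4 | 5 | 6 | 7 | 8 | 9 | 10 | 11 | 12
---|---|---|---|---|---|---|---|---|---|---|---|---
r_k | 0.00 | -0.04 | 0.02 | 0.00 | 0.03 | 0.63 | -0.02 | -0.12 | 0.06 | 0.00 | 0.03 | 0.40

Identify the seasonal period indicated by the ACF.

The largest autocorrelation is r_6 = 0.63, with a weaker echo at lag 12 (0.40); the remaining lags stay at or below 0.06.
The dominant spike at lag 6 indicates a seasonal period of 6.

6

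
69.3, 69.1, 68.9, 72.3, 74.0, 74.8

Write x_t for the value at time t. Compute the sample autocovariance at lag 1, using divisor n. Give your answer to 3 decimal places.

3.252

Mean x̄ = (69.3 + 69.1 + 68.9 + 72.3 + 74.0 + 74.8)/6 = 71.4000
Σ_{t=1}^{5}(x_t−x̄)(x_{t+1}−x̄) = 19.5100
γ_1 = 19.5100 / 6 = 3.252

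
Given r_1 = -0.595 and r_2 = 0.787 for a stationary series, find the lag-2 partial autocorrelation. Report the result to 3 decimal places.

φ_{22} = (r_2 − r_1²) / (1 − r_1²)
r_1² = (-0.595)² = 0.354025
Numerator = 0.787 − 0.3540 = 0.4330; denominator = 1 − 0.3540 = 0.6460
φ_{22} = 0.4330 / 0.6460 = 0.670

0.670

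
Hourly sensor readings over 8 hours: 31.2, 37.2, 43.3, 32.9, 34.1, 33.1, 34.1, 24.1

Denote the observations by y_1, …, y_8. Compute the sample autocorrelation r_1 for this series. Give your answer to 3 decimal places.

Mean ȳ = (31.2 + 37.2 + 43.3 + 32.9 + 34.1 + 33.1 + 34.1 + 24.1)/8 = 33.7500
Σ(y_t−ȳ)(y_{t+1}−ȳ) = (-8.7975) + (32.9475) + (-8.1175) + (-0.2975) + (-0.2275) + (-0.2275) + (-3.3775) = 11.9025
Denominator Σ(y_t−ȳ)² = 204.1200
r_1 = 11.9025 / 204.1200 = 0.058

0.058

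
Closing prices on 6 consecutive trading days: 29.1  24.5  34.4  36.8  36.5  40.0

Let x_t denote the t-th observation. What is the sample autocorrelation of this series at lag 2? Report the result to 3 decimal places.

-0.060

Mean x̄ = (29.1 + 24.5 + 34.4 + 36.8 + 36.5 + 40.0)/6 = 33.5500
Deviations from mean: -4.4500, -9.0500, 0.8500, 3.2500, 2.9500, 6.4500
Numerator Σ_{t=1}^{4}(x_t−x̄)(x_{t+2}−x̄) = -9.7250
Denominator Σ(x_t−x̄)² = 163.2950
r_2 = -9.7250 / 163.2950 = -0.060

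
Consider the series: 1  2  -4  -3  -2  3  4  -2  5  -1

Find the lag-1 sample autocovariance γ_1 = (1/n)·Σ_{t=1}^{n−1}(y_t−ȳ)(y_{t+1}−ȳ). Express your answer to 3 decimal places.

-0.599

Mean ȳ = (1 + 2 − 4 − 3 − 2 + 3 + 4 − 2 + 5 − 1)/10 = 0.3000
Σ_{t=1}^{9}(y_t−ȳ)(y_{t+1}−ȳ) = -5.9900
γ_1 = -5.9900 / 10 = -0.599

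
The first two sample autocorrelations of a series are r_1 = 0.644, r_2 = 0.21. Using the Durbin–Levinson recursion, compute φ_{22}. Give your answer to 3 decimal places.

φ_{22} = (r_2 − r_1²) / (1 − r_1²)
r_1² = (0.644)² = 0.414736
Numerator = 0.21 − 0.4147 = -0.2047; denominator = 1 − 0.4147 = 0.5853
φ_{22} = -0.2047 / 0.5853 = -0.350

-0.350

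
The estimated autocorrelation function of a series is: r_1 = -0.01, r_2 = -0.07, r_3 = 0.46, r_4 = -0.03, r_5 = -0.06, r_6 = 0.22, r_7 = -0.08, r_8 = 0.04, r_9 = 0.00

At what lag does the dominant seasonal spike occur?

3

The largest autocorrelation is r_3 = 0.46, with a weaker echo at lag 6 (0.22); the remaining lags stay at or below 0.04.
The dominant spike at lag 3 indicates a seasonal period of 3.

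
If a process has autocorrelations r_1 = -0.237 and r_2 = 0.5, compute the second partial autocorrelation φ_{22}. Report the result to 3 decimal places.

φ_{22} = (r_2 − r_1²) / (1 − r_1²)
r_1² = (-0.237)² = 0.056169
Numerator = 0.5 − 0.0562 = 0.4438; denominator = 1 − 0.0562 = 0.9438
φ_{22} = 0.4438 / 0.9438 = 0.470

0.470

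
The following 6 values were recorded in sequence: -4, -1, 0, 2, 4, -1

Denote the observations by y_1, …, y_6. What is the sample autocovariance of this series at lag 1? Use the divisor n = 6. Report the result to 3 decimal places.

1.333

Mean ȳ = (-4 − 1 + 0 + 2 + 4 − 1)/6 = 0.0000
Deviations: -4.0000, -1.0000, 0.0000, 2.0000, 4.0000, -1.0000
Σ_{t=1}^{5}(y_t−ȳ)(y_{t+1}−ȳ) = 8.0000
γ_1 = 8.0000 / 6 = 1.333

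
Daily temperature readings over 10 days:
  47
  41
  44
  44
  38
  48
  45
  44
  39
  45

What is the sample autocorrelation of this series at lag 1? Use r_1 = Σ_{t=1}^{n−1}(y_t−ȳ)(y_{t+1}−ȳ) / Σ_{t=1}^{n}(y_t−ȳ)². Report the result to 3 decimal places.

-0.410

Mean ȳ = (47 + 41 + 44 + 44 + 38 + 48 + 45 + 44 + 39 + 45)/10 = 43.5000
Numerator Σ_{t=1}^{9}(y_t−ȳ)(y_{t+1}−ȳ) = -38.7500
Denominator Σ(y_t−ȳ)² = 94.5000
r_1 = -38.7500 / 94.5000 = -0.410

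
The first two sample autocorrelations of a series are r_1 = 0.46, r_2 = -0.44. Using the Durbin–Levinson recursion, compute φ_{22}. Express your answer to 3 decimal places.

-0.826

φ_{22} = (r_2 − r_1²) / (1 − r_1²)
r_1² = (0.46)² = 0.2116
Numerator = -0.44 − 0.2116 = -0.6516; denominator = 1 − 0.2116 = 0.7884
φ_{22} = -0.6516 / 0.7884 = -0.826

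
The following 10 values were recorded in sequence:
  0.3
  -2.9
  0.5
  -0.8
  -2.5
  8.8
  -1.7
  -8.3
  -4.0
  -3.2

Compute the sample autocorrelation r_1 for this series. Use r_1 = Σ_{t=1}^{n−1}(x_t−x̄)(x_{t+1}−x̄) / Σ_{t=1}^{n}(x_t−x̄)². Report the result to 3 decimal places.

0.032

Mean x̄ = (0.3 − 2.9 + 0.5 − 0.8 − 2.5 + 8.8 − 1.7 − 8.3 − 4.0 − 3.2)/10 = -1.3800
Numerator Σ_{t=1}^{9}(x_t−x̄)(x_{t+1}−x̄) = 5.4836
Denominator Σ(x_t−x̄)² = 172.0560
r_1 = 5.4836 / 172.0560 = 0.032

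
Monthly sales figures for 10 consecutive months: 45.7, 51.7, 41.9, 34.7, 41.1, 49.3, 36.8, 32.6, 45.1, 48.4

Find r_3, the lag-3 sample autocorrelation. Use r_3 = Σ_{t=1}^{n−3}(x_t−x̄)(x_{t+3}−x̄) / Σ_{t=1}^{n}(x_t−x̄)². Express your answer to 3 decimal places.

0.006

Mean x̄ = (45.7 + 51.7 + 41.9 + 34.7 + 41.1 + 49.3 + 36.8 + 32.6 + 45.1 + 48.4)/10 = 42.7300
Σ(x_t−x̄)(x_{t+3}−x̄) = (-23.8491) + (-14.6211) + (-5.4531) + (47.6179) + (16.5119) + (15.5709) + (-33.6231) = 2.1543
Denominator Σ(x_t−x̄)² = 375.8210
r_3 = 2.1543 / 375.8210 = 0.006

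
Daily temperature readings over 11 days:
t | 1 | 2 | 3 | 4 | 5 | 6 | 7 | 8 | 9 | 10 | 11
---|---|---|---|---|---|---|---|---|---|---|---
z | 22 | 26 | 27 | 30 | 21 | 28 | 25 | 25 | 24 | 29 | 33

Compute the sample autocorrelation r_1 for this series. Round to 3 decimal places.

-0.084

Mean z̄ = (22 + 26 + 27 + 30 + 21 + 28 + 25 + 25 + 24 + 29 + 33)/11 = 26.3636
Numerator Σ_{t=1}^{10}(z_t−z̄)(z_{t+1}−z̄) = -10.4959
Denominator Σ(z_t−z̄)² = 124.5455
r_1 = -10.4959 / 124.5455 = -0.084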